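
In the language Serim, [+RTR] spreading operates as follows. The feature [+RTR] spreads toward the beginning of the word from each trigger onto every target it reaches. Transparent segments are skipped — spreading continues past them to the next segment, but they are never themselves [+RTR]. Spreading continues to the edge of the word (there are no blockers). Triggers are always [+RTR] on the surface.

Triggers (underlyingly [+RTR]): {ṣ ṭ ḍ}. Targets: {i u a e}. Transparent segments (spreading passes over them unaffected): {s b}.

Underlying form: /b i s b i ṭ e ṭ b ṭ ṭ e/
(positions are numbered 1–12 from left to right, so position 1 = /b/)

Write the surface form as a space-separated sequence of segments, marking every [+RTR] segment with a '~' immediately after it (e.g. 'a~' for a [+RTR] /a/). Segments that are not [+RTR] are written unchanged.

b i~ s b i~ ṭ~ e~ ṭ~ b ṭ~ ṭ~ e

From /ṭ/ at 6 leftward: 5 /i/ → [+RTR]; 4 /b/ transparent; 3 /s/ transparent; 2 /i/ → [+RTR]; 1 /b/ transparent; word edge.
From /ṭ/ at 8 leftward: 7 /e/ → [+RTR]; 6 /ṭ/ is itself a trigger — this domain ends here.
From /ṭ/ at 10 leftward: 9 /b/ transparent; 8 /ṭ/ is itself a trigger — this domain ends here.
From /ṭ/ at 11 leftward: 10 /ṭ/ is itself a trigger — this domain ends here.
Target with no active source: position 12 stays [-emphatic].
[+RTR] positions on the surface: 2 5 6 7 8 10 11.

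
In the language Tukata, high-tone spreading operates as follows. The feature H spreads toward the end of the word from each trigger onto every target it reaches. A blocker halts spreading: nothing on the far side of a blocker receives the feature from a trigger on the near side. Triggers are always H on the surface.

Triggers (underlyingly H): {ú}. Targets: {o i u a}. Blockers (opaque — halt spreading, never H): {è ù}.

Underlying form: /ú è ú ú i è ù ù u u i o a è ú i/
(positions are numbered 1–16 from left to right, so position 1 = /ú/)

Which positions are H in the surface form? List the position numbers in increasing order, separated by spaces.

1 3 4 5 15 16

From /ú/ at 1 rightward: 2 /è/ blocks.
From /ú/ at 3 rightward: 4 /ú/ is itself a trigger — this domain ends here.
From /ú/ at 4 rightward: 5 /i/ → H; 6 /è/ blocks.
From /ú/ at 15 rightward: 16 /i/ → H; word edge.
Targets with no active source: positions 9 10 11 12 13 stay [-high tone].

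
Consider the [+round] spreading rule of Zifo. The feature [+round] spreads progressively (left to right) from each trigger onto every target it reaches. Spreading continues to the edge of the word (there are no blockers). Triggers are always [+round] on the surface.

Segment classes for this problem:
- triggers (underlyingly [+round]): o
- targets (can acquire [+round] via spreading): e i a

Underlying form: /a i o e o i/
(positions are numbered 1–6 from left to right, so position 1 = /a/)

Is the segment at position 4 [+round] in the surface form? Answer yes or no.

yes

From /o/ at 3 rightward: 4 /e/ → [+round]; 5 /o/ is itself a trigger — this domain ends here.
From /o/ at 5 rightward: 6 /i/ → [+round]; word edge.
Targets with no active source: positions 1 2 stay [-round].
[+round] positions on the surface: 3 4 5 6.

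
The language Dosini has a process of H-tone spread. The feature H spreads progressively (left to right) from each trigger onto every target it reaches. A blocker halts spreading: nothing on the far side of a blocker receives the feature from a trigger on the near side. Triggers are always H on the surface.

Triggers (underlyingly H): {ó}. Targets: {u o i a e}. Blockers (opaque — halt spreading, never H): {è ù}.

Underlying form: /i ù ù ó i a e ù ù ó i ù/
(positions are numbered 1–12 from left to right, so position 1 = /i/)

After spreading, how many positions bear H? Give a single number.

From /ó/ at 4 rightward: 5 /i/ → H; 6 /a/ → H; 7 /e/ → H; 8 /ù/ blocks.
From /ó/ at 10 rightward: 11 /i/ → H; 12 /ù/ blocks.
Target with no active source: position 1 stays [-high tone].
H positions on the surface: 4 5 6 7 10 11.

6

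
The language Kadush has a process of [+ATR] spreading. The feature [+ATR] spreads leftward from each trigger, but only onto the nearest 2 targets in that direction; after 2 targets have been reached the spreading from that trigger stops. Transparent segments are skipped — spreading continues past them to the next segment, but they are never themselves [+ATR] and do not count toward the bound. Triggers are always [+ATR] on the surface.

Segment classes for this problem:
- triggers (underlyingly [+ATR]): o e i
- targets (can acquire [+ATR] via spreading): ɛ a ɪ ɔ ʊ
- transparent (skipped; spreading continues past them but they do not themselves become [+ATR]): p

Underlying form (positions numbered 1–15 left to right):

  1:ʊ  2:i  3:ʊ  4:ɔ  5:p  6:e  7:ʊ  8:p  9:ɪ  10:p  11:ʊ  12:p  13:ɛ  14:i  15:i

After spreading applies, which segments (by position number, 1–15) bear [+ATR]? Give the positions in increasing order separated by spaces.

From /i/ at 2 leftward: 1 /ʊ/ → [+ATR]; word edge.
From /e/ at 6 leftward: 5 /p/ transparent; 4 /ɔ/ → [+ATR]; 3 /ʊ/ → [+ATR]; bound reached.
From /i/ at 14 leftward: 13 /ɛ/ → [+ATR]; 12 /p/ transparent; 11 /ʊ/ → [+ATR]; bound reached.
From /i/ at 15 leftward: 14 /i/ is itself a trigger — this domain ends here.
Targets with no active source: positions 7 9 stay [-ATR].

1 2 3 4 6 11 13 14 15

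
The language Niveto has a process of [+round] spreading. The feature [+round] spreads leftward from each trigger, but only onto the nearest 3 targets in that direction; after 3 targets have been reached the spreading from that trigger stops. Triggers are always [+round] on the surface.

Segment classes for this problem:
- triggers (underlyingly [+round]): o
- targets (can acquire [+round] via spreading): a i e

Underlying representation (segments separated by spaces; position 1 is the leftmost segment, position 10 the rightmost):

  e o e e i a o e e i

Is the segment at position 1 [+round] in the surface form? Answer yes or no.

yes

From /o/ at 2 leftward: 1 /e/ → [+round]; word edge.
From /o/ at 7 leftward: 6 /a/ → [+round]; 5 /i/ → [+round]; 4 /e/ → [+round]; bound reached.
Targets with no active source: positions 3 8 9 10 stay [-round].
[+round] positions on the surface: 1 2 4 5 6 7.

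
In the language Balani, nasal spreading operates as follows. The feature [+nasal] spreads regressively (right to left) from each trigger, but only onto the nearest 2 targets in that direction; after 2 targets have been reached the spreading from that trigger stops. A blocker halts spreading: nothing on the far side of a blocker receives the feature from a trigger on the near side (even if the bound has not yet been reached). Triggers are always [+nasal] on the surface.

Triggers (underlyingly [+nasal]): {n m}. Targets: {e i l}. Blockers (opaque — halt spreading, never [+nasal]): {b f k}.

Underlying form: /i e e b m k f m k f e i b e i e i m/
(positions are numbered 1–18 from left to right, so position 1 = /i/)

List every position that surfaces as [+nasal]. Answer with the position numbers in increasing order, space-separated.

5 8 16 17 18

From /m/ at 5 leftward: 4 /b/ blocks.
From /m/ at 8 leftward: 7 /f/ blocks.
From /m/ at 18 leftward: 17 /i/ → [+nasal]; 16 /e/ → [+nasal]; bound reached.
Targets with no active source: positions 1 2 3 11 12 14 15 stay [-nasal].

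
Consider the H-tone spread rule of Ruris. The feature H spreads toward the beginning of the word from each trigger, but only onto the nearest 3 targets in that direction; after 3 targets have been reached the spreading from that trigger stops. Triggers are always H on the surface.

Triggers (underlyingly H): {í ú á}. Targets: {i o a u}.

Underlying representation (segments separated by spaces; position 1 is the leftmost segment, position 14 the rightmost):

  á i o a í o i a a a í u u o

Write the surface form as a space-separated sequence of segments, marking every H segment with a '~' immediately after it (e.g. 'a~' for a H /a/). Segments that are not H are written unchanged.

á~ i~ o~ a~ í~ o i a~ a~ a~ í~ u u o

From /á/ at 1 leftward: word edge.
From /í/ at 5 leftward: 4 /a/ → H; 3 /o/ → H; 2 /i/ → H; bound reached.
From /í/ at 11 leftward: 10 /a/ → H; 9 /a/ → H; 8 /a/ → H; bound reached.
Targets with no active source: positions 6 7 12 13 14 stay [-high tone].
H positions on the surface: 1 2 3 4 5 8 9 10 11.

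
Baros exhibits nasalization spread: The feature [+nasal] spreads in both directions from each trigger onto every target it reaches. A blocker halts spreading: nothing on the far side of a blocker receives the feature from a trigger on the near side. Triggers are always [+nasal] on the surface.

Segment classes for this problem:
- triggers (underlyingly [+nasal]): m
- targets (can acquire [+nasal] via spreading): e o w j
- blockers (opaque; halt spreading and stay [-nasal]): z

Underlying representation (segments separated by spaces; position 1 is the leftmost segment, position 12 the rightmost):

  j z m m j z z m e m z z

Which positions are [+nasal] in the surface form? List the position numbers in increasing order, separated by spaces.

3 4 5 8 9 10

From /m/ at 3 rightward: 4 /m/ is itself a trigger — this domain ends here.
From /m/ at 3 leftward: 2 /z/ blocks.
From /m/ at 4 rightward: 5 /j/ → [+nasal]; 6 /z/ blocks.
From /m/ at 4 leftward: 3 /m/ is itself a trigger — this domain ends here.
From /m/ at 8 rightward: 9 /e/ → [+nasal]; 10 /m/ is itself a trigger — this domain ends here.
From /m/ at 8 leftward: 7 /z/ blocks.
From /m/ at 10 rightward: 11 /z/ blocks.
From /m/ at 10 leftward: 9 /e/ → [+nasal]; 8 /m/ is itself a trigger — this domain ends here.
Target with no active source: position 1 stays [-nasal].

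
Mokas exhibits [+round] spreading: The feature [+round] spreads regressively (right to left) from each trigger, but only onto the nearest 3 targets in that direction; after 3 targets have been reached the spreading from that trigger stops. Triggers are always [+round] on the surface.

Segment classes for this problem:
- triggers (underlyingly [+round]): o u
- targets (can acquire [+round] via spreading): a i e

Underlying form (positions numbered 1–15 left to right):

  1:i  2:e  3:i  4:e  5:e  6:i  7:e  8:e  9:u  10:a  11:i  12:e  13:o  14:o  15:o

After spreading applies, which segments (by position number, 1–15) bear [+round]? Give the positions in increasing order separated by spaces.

6 7 8 9 10 11 12 13 14 15

From /u/ at 9 leftward: 8 /e/ → [+round]; 7 /e/ → [+round]; 6 /i/ → [+round]; bound reached.
From /o/ at 13 leftward: 12 /e/ → [+round]; 11 /i/ → [+round]; 10 /a/ → [+round]; bound reached.
From /o/ at 14 leftward: 13 /o/ is itself a trigger — this domain ends here.
From /o/ at 15 leftward: 14 /o/ is itself a trigger — this domain ends here.
Targets with no active source: positions 1 2 3 4 5 stay [-round].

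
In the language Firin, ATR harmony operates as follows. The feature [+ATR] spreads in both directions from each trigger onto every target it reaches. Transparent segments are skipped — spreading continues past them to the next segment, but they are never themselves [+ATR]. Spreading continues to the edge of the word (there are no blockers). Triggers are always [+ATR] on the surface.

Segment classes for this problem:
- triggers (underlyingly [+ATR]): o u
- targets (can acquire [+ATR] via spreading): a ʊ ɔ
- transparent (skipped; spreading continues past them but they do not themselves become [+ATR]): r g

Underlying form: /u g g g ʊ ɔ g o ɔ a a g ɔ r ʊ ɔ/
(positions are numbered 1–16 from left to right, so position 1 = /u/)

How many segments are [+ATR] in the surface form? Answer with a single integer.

10

From /u/ at 1 rightward: 2 /g/ transparent; 3 /g/ transparent; 4 /g/ transparent; 5 /ʊ/ → [+ATR]; 6 /ɔ/ → [+ATR]; 7 /g/ transparent; 8 /o/ is itself a trigger — this domain ends here.
From /u/ at 1 leftward: word edge.
From /o/ at 8 rightward: 9 /ɔ/ → [+ATR]; 10 /a/ → [+ATR]; 11 /a/ → [+ATR]; 12 /g/ transparent; 13 /ɔ/ → [+ATR]; 14 /r/ transparent; 15 /ʊ/ → [+ATR]; 16 /ɔ/ → [+ATR]; word edge.
From /o/ at 8 leftward: 7 /g/ transparent; 6 /ɔ/ → [+ATR]; 5 /ʊ/ → [+ATR]; 4 /g/ transparent; 3 /g/ transparent; 2 /g/ transparent; 1 /u/ is itself a trigger — this domain ends here.
[+ATR] positions on the surface: 1 5 6 8 9 10 11 13 15 16.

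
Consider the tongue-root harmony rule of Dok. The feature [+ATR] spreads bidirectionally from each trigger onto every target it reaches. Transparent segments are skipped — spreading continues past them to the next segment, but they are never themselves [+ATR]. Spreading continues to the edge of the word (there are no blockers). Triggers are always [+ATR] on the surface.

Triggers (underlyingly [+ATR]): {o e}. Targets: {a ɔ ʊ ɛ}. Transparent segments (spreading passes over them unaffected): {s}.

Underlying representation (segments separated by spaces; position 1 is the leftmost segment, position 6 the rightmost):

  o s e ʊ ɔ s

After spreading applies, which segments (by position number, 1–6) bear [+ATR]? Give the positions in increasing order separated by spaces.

From /o/ at 1 rightward: 2 /s/ transparent; 3 /e/ is itself a trigger — this domain ends here.
From /o/ at 1 leftward: word edge.
From /e/ at 3 rightward: 4 /ʊ/ → [+ATR]; 5 /ɔ/ → [+ATR]; 6 /s/ transparent; word edge.
From /e/ at 3 leftward: 2 /s/ transparent; 1 /o/ is itself a trigger — this domain ends here.

1 3 4 5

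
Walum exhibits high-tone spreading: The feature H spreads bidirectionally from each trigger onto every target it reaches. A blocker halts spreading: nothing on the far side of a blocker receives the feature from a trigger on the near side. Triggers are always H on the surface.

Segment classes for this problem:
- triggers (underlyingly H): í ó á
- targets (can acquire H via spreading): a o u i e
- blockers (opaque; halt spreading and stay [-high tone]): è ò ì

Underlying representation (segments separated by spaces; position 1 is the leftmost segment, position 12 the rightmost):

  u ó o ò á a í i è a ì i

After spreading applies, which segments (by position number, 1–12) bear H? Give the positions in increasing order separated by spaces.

From /ó/ at 2 rightward: 3 /o/ → H; 4 /ò/ blocks.
From /ó/ at 2 leftward: 1 /u/ → H; word edge.
From /á/ at 5 rightward: 6 /a/ → H; 7 /í/ is itself a trigger — this domain ends here.
From /á/ at 5 leftward: 4 /ò/ blocks.
From /í/ at 7 rightward: 8 /i/ → H; 9 /è/ blocks.
From /í/ at 7 leftward: 6 /a/ → H; 5 /á/ is itself a trigger — this domain ends here.
Targets with no active source: positions 10 12 stay [-high tone].

1 2 3 5 6 7 8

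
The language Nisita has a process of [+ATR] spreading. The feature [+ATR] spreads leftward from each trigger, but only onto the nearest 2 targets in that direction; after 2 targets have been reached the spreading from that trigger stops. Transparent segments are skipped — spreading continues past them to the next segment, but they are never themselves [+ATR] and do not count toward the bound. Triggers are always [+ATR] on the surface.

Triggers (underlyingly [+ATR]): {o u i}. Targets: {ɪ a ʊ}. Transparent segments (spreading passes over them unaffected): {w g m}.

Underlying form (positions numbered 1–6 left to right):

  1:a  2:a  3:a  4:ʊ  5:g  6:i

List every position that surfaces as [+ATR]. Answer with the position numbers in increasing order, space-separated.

3 4 6

From /i/ at 6 leftward: 5 /g/ transparent; 4 /ʊ/ → [+ATR]; 3 /a/ → [+ATR]; bound reached.
Targets with no active source: positions 1 2 stay [-ATR].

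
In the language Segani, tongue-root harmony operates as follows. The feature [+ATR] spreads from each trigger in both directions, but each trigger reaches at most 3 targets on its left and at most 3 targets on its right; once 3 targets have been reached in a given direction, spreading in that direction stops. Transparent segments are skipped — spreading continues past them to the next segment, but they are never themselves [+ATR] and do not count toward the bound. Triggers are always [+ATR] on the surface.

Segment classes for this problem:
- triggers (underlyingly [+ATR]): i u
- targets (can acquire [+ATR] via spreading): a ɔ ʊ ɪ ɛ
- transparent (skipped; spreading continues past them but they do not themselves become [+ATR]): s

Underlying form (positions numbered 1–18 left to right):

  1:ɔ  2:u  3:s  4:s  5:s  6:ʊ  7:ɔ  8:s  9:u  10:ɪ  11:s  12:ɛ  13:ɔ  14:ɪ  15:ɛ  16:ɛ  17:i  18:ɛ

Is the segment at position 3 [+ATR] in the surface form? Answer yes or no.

From /u/ at 2 rightward: 3 /s/ transparent; 4 /s/ transparent; 5 /s/ transparent; 6 /ʊ/ → [+ATR]; 7 /ɔ/ → [+ATR]; 8 /s/ transparent; 9 /u/ is itself a trigger — this domain ends here.
From /u/ at 2 leftward: 1 /ɔ/ → [+ATR]; word edge.
From /u/ at 9 rightward: 10 /ɪ/ → [+ATR]; 11 /s/ transparent; 12 /ɛ/ → [+ATR]; 13 /ɔ/ → [+ATR]; bound reached.
From /u/ at 9 leftward: 8 /s/ transparent; 7 /ɔ/ → [+ATR]; 6 /ʊ/ → [+ATR]; 5 /s/ transparent; 4 /s/ transparent; 3 /s/ transparent; 2 /u/ is itself a trigger — this domain ends here.
From /i/ at 17 rightward: 18 /ɛ/ → [+ATR]; word edge.
From /i/ at 17 leftward: 16 /ɛ/ → [+ATR]; 15 /ɛ/ → [+ATR]; 14 /ɪ/ → [+ATR]; bound reached.
[+ATR] positions on the surface: 1 2 6 7 9 10 12 13 14 15 16 17 18.

no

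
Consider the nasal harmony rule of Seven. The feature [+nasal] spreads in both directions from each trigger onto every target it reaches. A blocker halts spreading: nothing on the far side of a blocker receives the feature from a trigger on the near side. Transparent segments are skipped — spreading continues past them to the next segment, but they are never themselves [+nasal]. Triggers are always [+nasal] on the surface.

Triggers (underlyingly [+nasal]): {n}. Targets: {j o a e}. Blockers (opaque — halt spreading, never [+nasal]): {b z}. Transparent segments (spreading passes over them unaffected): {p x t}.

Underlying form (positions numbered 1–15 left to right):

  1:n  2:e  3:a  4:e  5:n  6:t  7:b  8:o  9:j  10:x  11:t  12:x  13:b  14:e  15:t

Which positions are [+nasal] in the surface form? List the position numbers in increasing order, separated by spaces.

From /n/ at 1 rightward: 2 /e/ → [+nasal]; 3 /a/ → [+nasal]; 4 /e/ → [+nasal]; 5 /n/ is itself a trigger — this domain ends here.
From /n/ at 1 leftward: word edge.
From /n/ at 5 rightward: 6 /t/ transparent; 7 /b/ blocks.
From /n/ at 5 leftward: 4 /e/ → [+nasal]; 3 /a/ → [+nasal]; 2 /e/ → [+nasal]; 1 /n/ is itself a trigger — this domain ends here.
Targets with no active source: positions 8 9 14 stay [-nasal].

1 2 3 4 5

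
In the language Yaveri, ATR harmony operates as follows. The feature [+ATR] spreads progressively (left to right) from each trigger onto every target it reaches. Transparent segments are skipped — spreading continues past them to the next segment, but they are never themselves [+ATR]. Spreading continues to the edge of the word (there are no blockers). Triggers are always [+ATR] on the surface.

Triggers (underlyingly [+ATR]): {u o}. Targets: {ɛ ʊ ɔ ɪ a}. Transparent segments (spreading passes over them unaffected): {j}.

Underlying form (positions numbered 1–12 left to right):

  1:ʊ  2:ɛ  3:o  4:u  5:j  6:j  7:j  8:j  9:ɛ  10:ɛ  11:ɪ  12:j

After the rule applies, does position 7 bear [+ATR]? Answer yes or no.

no

From /o/ at 3 rightward: 4 /u/ is itself a trigger — this domain ends here.
From /u/ at 4 rightward: 5 /j/ transparent; 6 /j/ transparent; 7 /j/ transparent; 8 /j/ transparent; 9 /ɛ/ → [+ATR]; 10 /ɛ/ → [+ATR]; 11 /ɪ/ → [+ATR]; 12 /j/ transparent; word edge.
Targets with no active source: positions 1 2 stay [-ATR].
[+ATR] positions on the surface: 3 4 9 10 11.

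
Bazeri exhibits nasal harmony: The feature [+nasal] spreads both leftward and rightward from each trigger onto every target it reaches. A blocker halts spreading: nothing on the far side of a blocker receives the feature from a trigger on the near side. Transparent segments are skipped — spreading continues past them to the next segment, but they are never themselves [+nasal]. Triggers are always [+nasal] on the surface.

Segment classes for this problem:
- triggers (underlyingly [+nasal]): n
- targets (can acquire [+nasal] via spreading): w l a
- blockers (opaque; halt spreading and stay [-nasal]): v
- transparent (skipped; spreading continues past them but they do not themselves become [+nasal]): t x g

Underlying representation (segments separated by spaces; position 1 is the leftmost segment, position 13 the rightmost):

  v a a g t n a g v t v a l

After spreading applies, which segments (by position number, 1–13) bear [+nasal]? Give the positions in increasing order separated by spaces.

2 3 6 7

From /n/ at 6 rightward: 7 /a/ → [+nasal]; 8 /g/ transparent; 9 /v/ blocks.
From /n/ at 6 leftward: 5 /t/ transparent; 4 /g/ transparent; 3 /a/ → [+nasal]; 2 /a/ → [+nasal]; 1 /v/ blocks.
Targets with no active source: positions 12 13 stay [-nasal].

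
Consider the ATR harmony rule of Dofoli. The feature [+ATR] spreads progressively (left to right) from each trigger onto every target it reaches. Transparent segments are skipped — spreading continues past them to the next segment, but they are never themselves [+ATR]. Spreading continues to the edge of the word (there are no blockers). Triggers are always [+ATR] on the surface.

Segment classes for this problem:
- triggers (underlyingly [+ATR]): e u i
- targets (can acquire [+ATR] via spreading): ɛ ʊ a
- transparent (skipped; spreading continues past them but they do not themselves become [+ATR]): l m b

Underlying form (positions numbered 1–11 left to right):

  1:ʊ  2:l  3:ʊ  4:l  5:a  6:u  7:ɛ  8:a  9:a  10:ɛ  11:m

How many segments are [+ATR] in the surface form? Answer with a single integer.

5

From /u/ at 6 rightward: 7 /ɛ/ → [+ATR]; 8 /a/ → [+ATR]; 9 /a/ → [+ATR]; 10 /ɛ/ → [+ATR]; 11 /m/ transparent; word edge.
Targets with no active source: positions 1 3 5 stay [-ATR].
[+ATR] positions on the surface: 6 7 8 9 10.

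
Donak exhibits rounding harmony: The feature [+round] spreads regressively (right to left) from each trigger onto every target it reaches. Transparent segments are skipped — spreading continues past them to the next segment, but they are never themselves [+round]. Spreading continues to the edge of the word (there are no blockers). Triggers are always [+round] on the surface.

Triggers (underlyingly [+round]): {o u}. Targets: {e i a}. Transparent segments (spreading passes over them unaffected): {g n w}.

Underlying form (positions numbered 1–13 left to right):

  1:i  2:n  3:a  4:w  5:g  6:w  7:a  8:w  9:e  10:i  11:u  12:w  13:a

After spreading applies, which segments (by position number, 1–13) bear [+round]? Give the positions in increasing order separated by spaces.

1 3 7 9 10 11

From /u/ at 11 leftward: 10 /i/ → [+round]; 9 /e/ → [+round]; 8 /w/ transparent; 7 /a/ → [+round]; 6 /w/ transparent; 5 /g/ transparent; 4 /w/ transparent; 3 /a/ → [+round]; 2 /n/ transparent; 1 /i/ → [+round]; word edge.
Target with no active source: position 13 stays [-round].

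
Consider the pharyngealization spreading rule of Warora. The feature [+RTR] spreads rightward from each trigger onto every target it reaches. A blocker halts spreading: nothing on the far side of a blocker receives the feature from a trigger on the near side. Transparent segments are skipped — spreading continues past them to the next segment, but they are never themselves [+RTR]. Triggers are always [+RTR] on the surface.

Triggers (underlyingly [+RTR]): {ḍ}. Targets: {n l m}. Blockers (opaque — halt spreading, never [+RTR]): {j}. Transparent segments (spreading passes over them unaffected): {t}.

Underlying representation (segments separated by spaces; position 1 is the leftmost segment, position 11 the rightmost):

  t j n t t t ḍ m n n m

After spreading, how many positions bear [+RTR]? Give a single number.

5

From /ḍ/ at 7 rightward: 8 /m/ → [+RTR]; 9 /n/ → [+RTR]; 10 /n/ → [+RTR]; 11 /m/ → [+RTR]; word edge.
Target with no active source: position 3 stays [-emphatic].
[+RTR] positions on the surface: 7 8 9 10 11.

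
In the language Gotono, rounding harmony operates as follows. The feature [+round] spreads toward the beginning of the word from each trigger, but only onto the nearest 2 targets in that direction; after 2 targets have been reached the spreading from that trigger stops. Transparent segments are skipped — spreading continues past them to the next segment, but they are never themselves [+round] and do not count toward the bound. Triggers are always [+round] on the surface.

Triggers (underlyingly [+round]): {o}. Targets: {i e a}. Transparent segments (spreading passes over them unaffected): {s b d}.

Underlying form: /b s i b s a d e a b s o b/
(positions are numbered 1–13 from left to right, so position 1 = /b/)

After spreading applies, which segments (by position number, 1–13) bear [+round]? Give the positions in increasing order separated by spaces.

8 9 12

From /o/ at 12 leftward: 11 /s/ transparent; 10 /b/ transparent; 9 /a/ → [+round]; 8 /e/ → [+round]; bound reached.
Targets with no active source: positions 3 6 stay [-round].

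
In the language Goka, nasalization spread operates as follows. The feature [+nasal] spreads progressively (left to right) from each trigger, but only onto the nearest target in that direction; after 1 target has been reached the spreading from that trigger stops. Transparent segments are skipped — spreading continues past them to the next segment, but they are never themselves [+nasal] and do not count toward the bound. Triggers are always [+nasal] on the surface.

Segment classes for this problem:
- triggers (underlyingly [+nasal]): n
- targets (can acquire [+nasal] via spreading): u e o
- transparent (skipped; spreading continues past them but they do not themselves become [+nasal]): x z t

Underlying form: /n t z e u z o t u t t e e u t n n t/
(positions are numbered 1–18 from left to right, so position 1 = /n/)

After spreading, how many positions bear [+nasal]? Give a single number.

From /n/ at 1 rightward: 2 /t/ transparent; 3 /z/ transparent; 4 /e/ → [+nasal]; bound reached.
From /n/ at 16 rightward: 17 /n/ is itself a trigger — this domain ends here.
From /n/ at 17 rightward: 18 /t/ transparent; word edge.
Targets with no active source: positions 5 7 9 12 13 14 stay [-nasal].
[+nasal] positions on the surface: 1 4 16 17.

4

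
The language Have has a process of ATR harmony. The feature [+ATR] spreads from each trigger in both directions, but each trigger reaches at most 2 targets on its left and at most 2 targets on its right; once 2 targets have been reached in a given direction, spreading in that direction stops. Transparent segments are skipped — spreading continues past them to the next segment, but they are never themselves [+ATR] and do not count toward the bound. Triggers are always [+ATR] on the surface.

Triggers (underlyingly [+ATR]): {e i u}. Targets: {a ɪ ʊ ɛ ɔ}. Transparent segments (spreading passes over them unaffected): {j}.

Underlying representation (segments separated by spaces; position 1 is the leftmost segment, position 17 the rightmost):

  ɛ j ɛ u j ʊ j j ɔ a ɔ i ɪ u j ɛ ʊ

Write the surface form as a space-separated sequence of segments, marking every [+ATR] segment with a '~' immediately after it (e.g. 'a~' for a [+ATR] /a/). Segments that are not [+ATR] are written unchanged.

From /u/ at 4 rightward: 5 /j/ transparent; 6 /ʊ/ → [+ATR]; 7 /j/ transparent; 8 /j/ transparent; 9 /ɔ/ → [+ATR]; bound reached.
From /u/ at 4 leftward: 3 /ɛ/ → [+ATR]; 2 /j/ transparent; 1 /ɛ/ → [+ATR]; bound reached.
From /i/ at 12 rightward: 13 /ɪ/ → [+ATR]; 14 /u/ is itself a trigger — this domain ends here.
From /i/ at 12 leftward: 11 /ɔ/ → [+ATR]; 10 /a/ → [+ATR]; bound reached.
From /u/ at 14 rightward: 15 /j/ transparent; 16 /ɛ/ → [+ATR]; 17 /ʊ/ → [+ATR]; bound reached.
From /u/ at 14 leftward: 13 /ɪ/ → [+ATR]; 12 /i/ is itself a trigger — this domain ends here.
[+ATR] positions on the surface: 1 3 4 6 9 10 11 12 13 14 16 17.

ɛ~ j ɛ~ u~ j ʊ~ j j ɔ~ a~ ɔ~ i~ ɪ~ u~ j ɛ~ ʊ~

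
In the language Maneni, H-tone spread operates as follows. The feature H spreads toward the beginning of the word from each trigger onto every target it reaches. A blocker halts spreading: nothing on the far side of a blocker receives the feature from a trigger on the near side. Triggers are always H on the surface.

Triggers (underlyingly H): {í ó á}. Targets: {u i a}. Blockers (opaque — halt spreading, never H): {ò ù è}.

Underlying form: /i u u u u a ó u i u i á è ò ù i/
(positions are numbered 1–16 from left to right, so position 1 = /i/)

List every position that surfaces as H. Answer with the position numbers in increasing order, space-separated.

From /ó/ at 7 leftward: 6 /a/ → H; 5 /u/ → H; 4 /u/ → H; 3 /u/ → H; 2 /u/ → H; 1 /i/ → H; word edge.
From /á/ at 12 leftward: 11 /i/ → H; 10 /u/ → H; 9 /i/ → H; 8 /u/ → H; 7 /ó/ is itself a trigger — this domain ends here.
Target with no active source: position 16 stays [-high tone].

1 2 3 4 5 6 7 8 9 10 11 12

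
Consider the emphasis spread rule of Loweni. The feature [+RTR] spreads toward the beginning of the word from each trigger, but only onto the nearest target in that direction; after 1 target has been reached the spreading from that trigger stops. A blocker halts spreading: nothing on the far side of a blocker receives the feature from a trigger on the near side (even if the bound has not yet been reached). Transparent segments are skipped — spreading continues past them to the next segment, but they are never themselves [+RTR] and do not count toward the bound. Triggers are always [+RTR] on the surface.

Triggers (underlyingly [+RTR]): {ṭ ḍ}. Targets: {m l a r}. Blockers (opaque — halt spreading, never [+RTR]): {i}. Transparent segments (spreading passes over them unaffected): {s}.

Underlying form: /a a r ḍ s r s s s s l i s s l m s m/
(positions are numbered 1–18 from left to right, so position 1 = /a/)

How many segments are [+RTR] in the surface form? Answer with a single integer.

2

From /ḍ/ at 4 leftward: 3 /r/ → [+RTR]; bound reached.
Targets with no active source: positions 1 2 6 11 15 16 18 stay [-emphatic].
[+RTR] positions on the surface: 3 4.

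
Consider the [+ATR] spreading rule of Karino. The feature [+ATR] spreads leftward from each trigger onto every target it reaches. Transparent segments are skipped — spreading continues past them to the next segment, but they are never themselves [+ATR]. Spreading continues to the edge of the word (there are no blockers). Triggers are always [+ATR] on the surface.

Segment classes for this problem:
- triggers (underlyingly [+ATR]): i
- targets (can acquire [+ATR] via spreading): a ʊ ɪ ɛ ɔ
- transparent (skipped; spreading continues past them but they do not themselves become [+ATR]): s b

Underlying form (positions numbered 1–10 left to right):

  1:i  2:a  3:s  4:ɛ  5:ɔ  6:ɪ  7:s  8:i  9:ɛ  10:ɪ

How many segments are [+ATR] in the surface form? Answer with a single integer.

From /i/ at 1 leftward: word edge.
From /i/ at 8 leftward: 7 /s/ transparent; 6 /ɪ/ → [+ATR]; 5 /ɔ/ → [+ATR]; 4 /ɛ/ → [+ATR]; 3 /s/ transparent; 2 /a/ → [+ATR]; 1 /i/ is itself a trigger — this domain ends here.
Targets with no active source: positions 9 10 stay [-ATR].
[+ATR] positions on the surface: 1 2 4 5 6 8.

6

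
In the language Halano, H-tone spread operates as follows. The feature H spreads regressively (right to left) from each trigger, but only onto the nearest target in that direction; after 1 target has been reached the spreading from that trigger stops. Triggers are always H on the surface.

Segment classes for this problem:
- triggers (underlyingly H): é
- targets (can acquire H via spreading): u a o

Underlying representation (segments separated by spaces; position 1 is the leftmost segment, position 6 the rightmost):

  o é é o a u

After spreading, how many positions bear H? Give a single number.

From /é/ at 2 leftward: 1 /o/ → H; bound reached.
From /é/ at 3 leftward: 2 /é/ is itself a trigger — this domain ends here.
Targets with no active source: positions 4 5 6 stay [-high tone].
H positions on the surface: 1 2 3.

3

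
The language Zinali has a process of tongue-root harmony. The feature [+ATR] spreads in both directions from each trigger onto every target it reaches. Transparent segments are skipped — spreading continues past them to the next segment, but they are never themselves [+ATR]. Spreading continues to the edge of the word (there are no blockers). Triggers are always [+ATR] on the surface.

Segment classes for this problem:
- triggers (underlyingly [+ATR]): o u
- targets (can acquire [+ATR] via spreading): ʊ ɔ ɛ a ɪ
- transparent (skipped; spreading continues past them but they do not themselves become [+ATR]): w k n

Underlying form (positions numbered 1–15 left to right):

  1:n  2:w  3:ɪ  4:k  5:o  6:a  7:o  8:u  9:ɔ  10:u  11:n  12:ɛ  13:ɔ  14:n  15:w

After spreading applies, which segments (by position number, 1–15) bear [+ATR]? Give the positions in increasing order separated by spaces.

3 5 6 7 8 9 10 12 13

From /o/ at 5 rightward: 6 /a/ → [+ATR]; 7 /o/ is itself a trigger — this domain ends here.
From /o/ at 5 leftward: 4 /k/ transparent; 3 /ɪ/ → [+ATR]; 2 /w/ transparent; 1 /n/ transparent; word edge.
From /o/ at 7 rightward: 8 /u/ is itself a trigger — this domain ends here.
From /o/ at 7 leftward: 6 /a/ → [+ATR]; 5 /o/ is itself a trigger — this domain ends here.
From /u/ at 8 rightward: 9 /ɔ/ → [+ATR]; 10 /u/ is itself a trigger — this domain ends here.
From /u/ at 8 leftward: 7 /o/ is itself a trigger — this domain ends here.
From /u/ at 10 rightward: 11 /n/ transparent; 12 /ɛ/ → [+ATR]; 13 /ɔ/ → [+ATR]; 14 /n/ transparent; 15 /w/ transparent; word edge.
From /u/ at 10 leftward: 9 /ɔ/ → [+ATR]; 8 /u/ is itself a trigger — this domain ends here.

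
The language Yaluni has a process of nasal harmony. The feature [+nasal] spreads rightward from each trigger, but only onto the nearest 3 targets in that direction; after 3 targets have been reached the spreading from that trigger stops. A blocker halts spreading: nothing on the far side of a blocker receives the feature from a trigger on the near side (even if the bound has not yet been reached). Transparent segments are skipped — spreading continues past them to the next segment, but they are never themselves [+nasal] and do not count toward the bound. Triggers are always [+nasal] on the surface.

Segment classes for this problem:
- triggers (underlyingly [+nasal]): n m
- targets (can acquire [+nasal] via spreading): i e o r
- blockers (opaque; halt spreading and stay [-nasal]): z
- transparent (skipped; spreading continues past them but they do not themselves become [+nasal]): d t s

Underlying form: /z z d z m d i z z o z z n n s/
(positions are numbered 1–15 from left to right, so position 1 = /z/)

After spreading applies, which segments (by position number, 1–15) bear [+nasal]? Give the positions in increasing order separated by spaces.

From /m/ at 5 rightward: 6 /d/ transparent; 7 /i/ → [+nasal]; 8 /z/ blocks.
From /n/ at 13 rightward: 14 /n/ is itself a trigger — this domain ends here.
From /n/ at 14 rightward: 15 /s/ transparent; word edge.
Target with no active source: position 10 stays [-nasal].

5 7 13 14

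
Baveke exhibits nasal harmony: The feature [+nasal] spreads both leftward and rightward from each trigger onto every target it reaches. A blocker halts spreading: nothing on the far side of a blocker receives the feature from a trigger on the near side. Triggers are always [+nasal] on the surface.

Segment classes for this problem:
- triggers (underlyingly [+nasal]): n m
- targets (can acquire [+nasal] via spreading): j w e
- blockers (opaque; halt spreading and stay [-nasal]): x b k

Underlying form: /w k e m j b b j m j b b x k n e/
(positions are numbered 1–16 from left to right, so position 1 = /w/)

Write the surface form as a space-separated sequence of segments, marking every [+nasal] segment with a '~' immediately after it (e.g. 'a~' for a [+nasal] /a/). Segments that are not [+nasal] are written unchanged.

w k e~ m~ j~ b b j~ m~ j~ b b x k n~ e~

From /m/ at 4 rightward: 5 /j/ → [+nasal]; 6 /b/ blocks.
From /m/ at 4 leftward: 3 /e/ → [+nasal]; 2 /k/ blocks.
From /m/ at 9 rightward: 10 /j/ → [+nasal]; 11 /b/ blocks.
From /m/ at 9 leftward: 8 /j/ → [+nasal]; 7 /b/ blocks.
From /n/ at 15 rightward: 16 /e/ → [+nasal]; word edge.
From /n/ at 15 leftward: 14 /k/ blocks.
Target with no active source: position 1 stays [-nasal].
[+nasal] positions on the surface: 3 4 5 8 9 10 15 16.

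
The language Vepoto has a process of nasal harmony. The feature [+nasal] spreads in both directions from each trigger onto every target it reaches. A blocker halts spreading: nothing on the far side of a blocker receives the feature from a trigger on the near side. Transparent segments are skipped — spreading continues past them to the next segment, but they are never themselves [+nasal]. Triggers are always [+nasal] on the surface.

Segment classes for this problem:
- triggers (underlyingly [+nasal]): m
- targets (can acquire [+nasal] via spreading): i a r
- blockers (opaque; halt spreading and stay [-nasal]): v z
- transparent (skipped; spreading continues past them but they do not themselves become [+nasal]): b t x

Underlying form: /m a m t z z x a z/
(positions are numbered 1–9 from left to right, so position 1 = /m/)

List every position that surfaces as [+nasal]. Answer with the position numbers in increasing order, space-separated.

From /m/ at 1 rightward: 2 /a/ → [+nasal]; 3 /m/ is itself a trigger — this domain ends here.
From /m/ at 1 leftward: word edge.
From /m/ at 3 rightward: 4 /t/ transparent; 5 /z/ blocks.
From /m/ at 3 leftward: 2 /a/ → [+nasal]; 1 /m/ is itself a trigger — this domain ends here.
Target with no active source: position 8 stays [-nasal].

1 2 3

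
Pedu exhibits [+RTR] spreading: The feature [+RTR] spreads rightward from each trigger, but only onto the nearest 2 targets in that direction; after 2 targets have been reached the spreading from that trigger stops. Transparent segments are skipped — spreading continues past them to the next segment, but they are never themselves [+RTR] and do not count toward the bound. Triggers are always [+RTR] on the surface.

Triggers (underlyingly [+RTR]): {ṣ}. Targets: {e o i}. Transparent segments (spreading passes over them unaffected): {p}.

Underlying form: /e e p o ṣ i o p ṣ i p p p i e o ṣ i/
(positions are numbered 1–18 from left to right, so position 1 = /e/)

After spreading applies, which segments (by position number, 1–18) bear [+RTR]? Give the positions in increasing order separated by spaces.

From /ṣ/ at 5 rightward: 6 /i/ → [+RTR]; 7 /o/ → [+RTR]; bound reached.
From /ṣ/ at 9 rightward: 10 /i/ → [+RTR]; 11 /p/ transparent; 12 /p/ transparent; 13 /p/ transparent; 14 /i/ → [+RTR]; bound reached.
From /ṣ/ at 17 rightward: 18 /i/ → [+RTR]; word edge.
Targets with no active source: positions 1 2 4 15 16 stay [-emphatic].

5 6 7 9 10 14 17 18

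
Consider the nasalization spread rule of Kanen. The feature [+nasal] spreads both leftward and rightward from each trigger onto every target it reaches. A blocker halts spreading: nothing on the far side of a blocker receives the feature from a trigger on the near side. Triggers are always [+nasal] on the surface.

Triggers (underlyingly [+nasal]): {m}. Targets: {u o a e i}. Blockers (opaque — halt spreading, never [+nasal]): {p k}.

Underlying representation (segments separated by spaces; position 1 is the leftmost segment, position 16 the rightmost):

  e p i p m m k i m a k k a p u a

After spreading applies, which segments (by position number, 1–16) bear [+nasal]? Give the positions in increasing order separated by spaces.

From /m/ at 5 rightward: 6 /m/ is itself a trigger — this domain ends here.
From /m/ at 5 leftward: 4 /p/ blocks.
From /m/ at 6 rightward: 7 /k/ blocks.
From /m/ at 6 leftward: 5 /m/ is itself a trigger — this domain ends here.
From /m/ at 9 rightward: 10 /a/ → [+nasal]; 11 /k/ blocks.
From /m/ at 9 leftward: 8 /i/ → [+nasal]; 7 /k/ blocks.
Targets with no active source: positions 1 3 13 15 16 stay [-nasal].

5 6 8 9 10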